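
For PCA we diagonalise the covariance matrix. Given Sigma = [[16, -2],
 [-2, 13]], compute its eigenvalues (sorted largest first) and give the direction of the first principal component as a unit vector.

Step 1 — characteristic polynomial of 2×2 Sigma:
  det(Sigma - λI) = λ² - trace · λ + det = 0.
  trace = 16 + 13 = 29, det = 16·13 - (-2)² = 204.
Step 2 — discriminant:
  Δ = trace² - 4·det = 841 - 816 = 25.
Step 3 — eigenvalues:
  λ = (trace ± √Δ)/2 = (29 ± 5)/2,
  λ_1 = 17,  λ_2 = 12.

Step 4 — unit eigenvector for λ_1: solve (Sigma - λ_1 I)v = 0. First row:
  (16 - 17)·v_x + (-2)·v_y = 0, i.e. (-1)·v_x + (-2)·v_y = 0,
  so v ∝ (b, λ_1 - a) = (-2, 1); multiply by -1 so the first entry is positive: u = (2, -1).
  ||u|| = √((2)² + (-1)²) = √(5) ≈ 2.2361,
  v_1 = u/||u|| ≈ (0.8944, -0.4472) (||v_1|| = 1).

λ_1 = 17,  λ_2 = 12;  v_1 ≈ (0.8944, -0.4472)


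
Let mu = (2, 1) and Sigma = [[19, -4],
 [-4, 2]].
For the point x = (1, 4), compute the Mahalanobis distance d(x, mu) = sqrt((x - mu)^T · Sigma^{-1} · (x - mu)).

Step 1 — centre the observation: (x - mu) = (-1, 3).

Step 2 — invert Sigma. det(Sigma) = 19·2 - (-4)² = 22.
  Sigma^{-1} = (1/det) · [[d, -b], [-b, a]] = [[0.0909, 0.1818],
 [0.1818, 0.8636]].

Step 3 — form the quadratic (x - mu)^T · Sigma^{-1} · (x - mu):
  Sigma^{-1} · (x - mu) = (0.4545, 2.4091).
  (x - mu)^T · [Sigma^{-1} · (x - mu)] = (-1)·(0.4545) + (3)·(2.4091) = 6.7727.

Step 4 — take square root: d = √(6.7727) ≈ 2.6024.

d(x, mu) = √(6.7727) ≈ 2.6024


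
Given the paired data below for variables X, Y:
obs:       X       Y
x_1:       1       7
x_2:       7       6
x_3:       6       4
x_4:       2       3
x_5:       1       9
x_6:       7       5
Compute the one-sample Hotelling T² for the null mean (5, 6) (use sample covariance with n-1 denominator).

Step 1 — sample mean vector:
  mean(X) = (1 + 7 + 6 + 2 + 1 + 7) / 6 = 24/6 = 4
  mean(Y) = (7 + 6 + 4 + 3 + 9 + 5) / 6 = 34/6 = 5.6667
  x̄ = (4, 5.6667),  deviation x̄ - mu_0 = (4, 5.6667) - (5, 6) = (-1, -0.3333).

Step 2 — sample covariance matrix, S[i,j] = (1/(n-1)) · Σ_k (x_{k,i} - mean_i) · (x_{k,j} - mean_j), divisor n-1 = 5:
  S[X,X] = ((-3)·(-3) + (3)·(3) + (2)·(2) + (-2)·(-2) + (-3)·(-3) + (3)·(3)) / 5 = 44/5 = 8.8
  S[X,Y] = ((-3)·(1.3333) + (3)·(0.3333) + (2)·(-1.6667) + (-2)·(-2.6667) + (-3)·(3.3333) + (3)·(-0.6667)) / 5 = -13/5 = -2.6
  S[Y,Y] = ((1.3333)·(1.3333) + (0.3333)·(0.3333) + (-1.6667)·(-1.6667) + (-2.6667)·(-2.6667) + (3.3333)·(3.3333) + (-0.6667)·(-0.6667)) / 5 = 23.3333/5 = 4.6667
  S = [[8.8, -2.6],
 [-2.6, 4.6667]].

Step 3 — invert S. det(S) = 8.8·4.6667 - (-2.6)² = 34.3067.
  S^{-1} = (1/det) · [[d, -b], [-b, a]] = [[0.136, 0.0758],
 [0.0758, 0.2565]].

Step 4 — quadratic form (x̄ - mu_0)^T · S^{-1} · (x̄ - mu_0):
  S^{-1} · (x̄ - mu_0) = (-0.1613, -0.1613),
  (x̄ - mu_0)^T · [...] = (-1)·(-0.1613) + (-0.3333)·(-0.1613) = 0.2151.

Step 5 — scale by n: T² = 6 · 0.2151 = 1.2903.

T² ≈ 1.2903


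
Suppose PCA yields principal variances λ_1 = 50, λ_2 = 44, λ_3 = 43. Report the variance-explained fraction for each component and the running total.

Step 1 — total variance = trace(Sigma) = Σ λ_i = 50 + 44 + 43 = 137.

Step 2 — fraction explained by component i = λ_i / Σ λ:
  PC1: 50/137 = 0.365
  PC2: 44/137 = 0.3212
  PC3: 43/137 = 0.3139

Step 3 — cumulative fraction after k components = (λ_1 + ... + λ_k) / Σ λ:
  k = 1: 50/137 = 0.365
  k = 2: (50 + 44)/137 = 94/137 = 0.6861
  k = 3: (50 + 44 + 43)/137 = 137/137 = 1

Summary (fraction, with percent):

explained: PC1 0.365 (36.5%), PC2 0.3212 (32.12%), PC3 0.3139 (31.39%);  cumulative: 0.365, 0.6861, 1


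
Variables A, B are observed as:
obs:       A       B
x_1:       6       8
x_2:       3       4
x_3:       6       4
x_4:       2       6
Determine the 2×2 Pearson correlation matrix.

Step 1 — column means:
  mean(A) = (6 + 3 + 6 + 2) / 4 = 17/4 = 4.25
  mean(B) = (8 + 4 + 4 + 6) / 4 = 22/4 = 5.5

Step 2 — sample variances and covariances s[i,j] = (1/(n-1)) · Σ_k (x_{k,i} - mean_i) · (x_{k,j} - mean_j), with n-1 = 3:
  s[A,A] = ((1.75)·(1.75) + (-1.25)·(-1.25) + (1.75)·(1.75) + (-2.25)·(-2.25)) / 3 = 12.75/3 = 4.25
  s[A,B] = ((1.75)·(2.5) + (-1.25)·(-1.5) + (1.75)·(-1.5) + (-2.25)·(0.5)) / 3 = 2.5/3 = 0.8333
  s[B,B] = ((2.5)·(2.5) + (-1.5)·(-1.5) + (-1.5)·(-1.5) + (0.5)·(0.5)) / 3 = 11/3 = 3.6667
  Sample standard deviations s_i = √(s[i,i]):
  s(A) = √(4.25) = 2.0616
  s(B) = √(3.6667) = 1.9149

Step 3 — r_{ij} = s_{ij} / (s_i · s_j):
  r[A,A] = 1 (diagonal).
  r[A,B] = 0.8333 / (2.0616 · 1.9149) = 0.8333 / 3.9476 = 0.2111
  r[B,B] = 1 (diagonal).

R is symmetric with unit diagonal. Assembling:

R = [[1, 0.2111],
 [0.2111, 1]]


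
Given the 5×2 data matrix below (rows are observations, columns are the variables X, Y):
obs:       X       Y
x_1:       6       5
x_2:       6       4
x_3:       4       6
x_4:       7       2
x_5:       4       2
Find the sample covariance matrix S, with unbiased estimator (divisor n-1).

Step 1 — column means:
  mean(X) = (6 + 6 + 4 + 7 + 4) / 5 = 27/5 = 5.4
  mean(Y) = (5 + 4 + 6 + 2 + 2) / 5 = 19/5 = 3.8

Step 2 — sample covariance S[i,j] = (1/(n-1)) · Σ_k (x_{k,i} - mean_i) · (x_{k,j} - mean_j), with n-1 = 4.
  S[X,X] = ((0.6)·(0.6) + (0.6)·(0.6) + (-1.4)·(-1.4) + (1.6)·(1.6) + (-1.4)·(-1.4)) / 4 = 7.2/4 = 1.8
  S[X,Y] = ((0.6)·(1.2) + (0.6)·(0.2) + (-1.4)·(2.2) + (1.6)·(-1.8) + (-1.4)·(-1.8)) / 4 = -2.6/4 = -0.65
  S[Y,Y] = ((1.2)·(1.2) + (0.2)·(0.2) + (2.2)·(2.2) + (-1.8)·(-1.8) + (-1.8)·(-1.8)) / 4 = 12.8/4 = 3.2

S is symmetric (S[j,i] = S[i,j]). Assembling:

S = [[1.8, -0.65],
 [-0.65, 3.2]]


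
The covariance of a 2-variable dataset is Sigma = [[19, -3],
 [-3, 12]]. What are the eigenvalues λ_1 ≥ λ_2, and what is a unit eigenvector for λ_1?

Step 1 — characteristic polynomial of 2×2 Sigma:
  det(Sigma - λI) = λ² - trace · λ + det = 0.
  trace = 19 + 12 = 31, det = 19·12 - (-3)² = 219.
Step 2 — discriminant:
  Δ = trace² - 4·det = 961 - 876 = 85.
Step 3 — eigenvalues:
  λ = (trace ± √Δ)/2 = (31 ± 9.2195)/2,
  λ_1 = 20.1098,  λ_2 = 10.8902.

Step 4 — unit eigenvector for λ_1: solve (Sigma - λ_1 I)v = 0. First row:
  (19 - 20.1098)·v_x + (-3)·v_y = 0, i.e. (-1.1098)·v_x + (-3)·v_y = 0,
  so v ∝ (b, λ_1 - a) = (-3, 1.1098); multiply by -1 so the first entry is positive: u = (3, -1.1098).
  ||u|| = √((3)² + (-1.1098)²) = √(10.2316) ≈ 3.1987,
  v_1 = u/||u|| ≈ (0.9379, -0.3469) (||v_1|| = 1).

λ_1 = 20.1098,  λ_2 = 10.8902;  v_1 ≈ (0.9379, -0.3469)


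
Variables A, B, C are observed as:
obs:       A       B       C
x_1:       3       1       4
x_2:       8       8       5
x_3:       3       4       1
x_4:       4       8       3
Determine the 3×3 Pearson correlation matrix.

Step 1 — column means:
  mean(A) = (3 + 8 + 3 + 4) / 4 = 18/4 = 4.5
  mean(B) = (1 + 8 + 4 + 8) / 4 = 21/4 = 5.25
  mean(C) = (4 + 5 + 1 + 3) / 4 = 13/4 = 3.25

Step 2 — sample variances and covariances s[i,j] = (1/(n-1)) · Σ_k (x_{k,i} - mean_i) · (x_{k,j} - mean_j), with n-1 = 3:
  s[A,A] = ((-1.5)·(-1.5) + (3.5)·(3.5) + (-1.5)·(-1.5) + (-0.5)·(-0.5)) / 3 = 17/3 = 5.6667
  s[A,B] = ((-1.5)·(-4.25) + (3.5)·(2.75) + (-1.5)·(-1.25) + (-0.5)·(2.75)) / 3 = 16.5/3 = 5.5
  s[A,C] = ((-1.5)·(0.75) + (3.5)·(1.75) + (-1.5)·(-2.25) + (-0.5)·(-0.25)) / 3 = 8.5/3 = 2.8333
  s[B,B] = ((-4.25)·(-4.25) + (2.75)·(2.75) + (-1.25)·(-1.25) + (2.75)·(2.75)) / 3 = 34.75/3 = 11.5833
  s[B,C] = ((-4.25)·(0.75) + (2.75)·(1.75) + (-1.25)·(-2.25) + (2.75)·(-0.25)) / 3 = 3.75/3 = 1.25
  s[C,C] = ((0.75)·(0.75) + (1.75)·(1.75) + (-2.25)·(-2.25) + (-0.25)·(-0.25)) / 3 = 8.75/3 = 2.9167
  Sample standard deviations s_i = √(s[i,i]):
  s(A) = √(5.6667) = 2.3805
  s(B) = √(11.5833) = 3.4034
  s(C) = √(2.9167) = 1.7078

Step 3 — r_{ij} = s_{ij} / (s_i · s_j):
  r[A,A] = 1 (diagonal).
  r[A,B] = 5.5 / (2.3805 · 3.4034) = 5.5 / 8.1018 = 0.6789
  r[A,C] = 2.8333 / (2.3805 · 1.7078) = 2.8333 / 4.0654 = 0.6969
  r[B,B] = 1 (diagonal).
  r[B,C] = 1.25 / (3.4034 · 1.7078) = 1.25 / 5.8125 = 0.2151
  r[C,C] = 1 (diagonal).

R is symmetric with unit diagonal. Assembling:

R = [[1, 0.6789, 0.6969],
 [0.6789, 1, 0.2151],
 [0.6969, 0.2151, 1]]


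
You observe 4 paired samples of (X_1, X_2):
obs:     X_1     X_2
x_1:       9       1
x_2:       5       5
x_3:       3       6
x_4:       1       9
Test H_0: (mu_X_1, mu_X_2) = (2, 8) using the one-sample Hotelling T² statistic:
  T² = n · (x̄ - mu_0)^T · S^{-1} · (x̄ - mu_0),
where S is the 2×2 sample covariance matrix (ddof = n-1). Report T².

Step 1 — sample mean vector:
  mean(X_1) = (9 + 5 + 3 + 1) / 4 = 18/4 = 4.5
  mean(X_2) = (1 + 5 + 6 + 9) / 4 = 21/4 = 5.25
  x̄ = (4.5, 5.25),  deviation x̄ - mu_0 = (4.5, 5.25) - (2, 8) = (2.5, -2.75).

Step 2 — sample covariance matrix, S[i,j] = (1/(n-1)) · Σ_k (x_{k,i} - mean_i) · (x_{k,j} - mean_j), divisor n-1 = 3:
  S[X_1,X_1] = ((4.5)·(4.5) + (0.5)·(0.5) + (-1.5)·(-1.5) + (-3.5)·(-3.5)) / 3 = 35/3 = 11.6667
  S[X_1,X_2] = ((4.5)·(-4.25) + (0.5)·(-0.25) + (-1.5)·(0.75) + (-3.5)·(3.75)) / 3 = -33.5/3 = -11.1667
  S[X_2,X_2] = ((-4.25)·(-4.25) + (-0.25)·(-0.25) + (0.75)·(0.75) + (3.75)·(3.75)) / 3 = 32.75/3 = 10.9167
  S = [[11.6667, -11.1667],
 [-11.1667, 10.9167]].

Step 3 — invert S. det(S) = 11.6667·10.9167 - (-11.1667)² = 2.6667.
  S^{-1} = (1/det) · [[d, -b], [-b, a]] = [[4.0937, 4.1875],
 [4.1875, 4.375]].

Step 4 — quadratic form (x̄ - mu_0)^T · S^{-1} · (x̄ - mu_0):
  S^{-1} · (x̄ - mu_0) = (-1.2812, -1.5625),
  (x̄ - mu_0)^T · [...] = (2.5)·(-1.2812) + (-2.75)·(-1.5625) = 1.0937.

Step 5 — scale by n: T² = 4 · 1.0937 = 4.375.

T² ≈ 4.375


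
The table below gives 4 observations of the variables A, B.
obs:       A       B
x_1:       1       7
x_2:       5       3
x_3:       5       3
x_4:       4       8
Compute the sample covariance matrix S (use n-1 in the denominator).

Step 1 — column means:
  mean(A) = (1 + 5 + 5 + 4) / 4 = 15/4 = 3.75
  mean(B) = (7 + 3 + 3 + 8) / 4 = 21/4 = 5.25

Step 2 — sample covariance S[i,j] = (1/(n-1)) · Σ_k (x_{k,i} - mean_i) · (x_{k,j} - mean_j), with n-1 = 3.
  S[A,A] = ((-2.75)·(-2.75) + (1.25)·(1.25) + (1.25)·(1.25) + (0.25)·(0.25)) / 3 = 10.75/3 = 3.5833
  S[A,B] = ((-2.75)·(1.75) + (1.25)·(-2.25) + (1.25)·(-2.25) + (0.25)·(2.75)) / 3 = -9.75/3 = -3.25
  S[B,B] = ((1.75)·(1.75) + (-2.25)·(-2.25) + (-2.25)·(-2.25) + (2.75)·(2.75)) / 3 = 20.75/3 = 6.9167

S is symmetric (S[j,i] = S[i,j]). Assembling:

S = [[3.5833, -3.25],
 [-3.25, 6.9167]]


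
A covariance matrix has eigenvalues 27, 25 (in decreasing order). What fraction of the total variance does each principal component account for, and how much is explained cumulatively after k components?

Step 1 — total variance = trace(Sigma) = Σ λ_i = 27 + 25 = 52.

Step 2 — fraction explained by component i = λ_i / Σ λ:
  PC1: 27/52 = 0.5192
  PC2: 25/52 = 0.4808

Step 3 — cumulative fraction after k components = (λ_1 + ... + λ_k) / Σ λ:
  k = 1: 27/52 = 0.5192
  k = 2: (27 + 25)/52 = 52/52 = 1

Summary (fraction, with percent):

explained: PC1 0.5192 (51.92%), PC2 0.4808 (48.08%);  cumulative: 0.5192, 1


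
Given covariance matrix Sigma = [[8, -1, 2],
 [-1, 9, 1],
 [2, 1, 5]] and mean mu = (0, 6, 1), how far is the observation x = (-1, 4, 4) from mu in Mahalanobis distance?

Step 1 — centre the observation: (x - mu) = (-1, -2, 3).

Step 2 — invert Sigma (cofactor / det for 3×3, or solve directly):
  Sigma^{-1} = [[0.1433, 0.0228, -0.0619],
 [0.0228, 0.1173, -0.0326],
 [-0.0619, -0.0326, 0.2313]].

Step 3 — form the quadratic (x - mu)^T · Sigma^{-1} · (x - mu):
  Sigma^{-1} · (x - mu) = (-0.3746, -0.355, 0.8208).
  (x - mu)^T · [Sigma^{-1} · (x - mu)] = (-1)·(-0.3746) + (-2)·(-0.355) + (3)·(0.8208) = 3.5472.

Step 4 — take square root: d = √(3.5472) ≈ 1.8834.

d(x, mu) = √(3.5472) ≈ 1.8834


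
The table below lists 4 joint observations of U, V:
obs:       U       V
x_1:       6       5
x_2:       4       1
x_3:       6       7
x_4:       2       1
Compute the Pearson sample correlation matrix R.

Step 1 — column means:
  mean(U) = (6 + 4 + 6 + 2) / 4 = 18/4 = 4.5
  mean(V) = (5 + 1 + 7 + 1) / 4 = 14/4 = 3.5

Step 2 — sample variances and covariances s[i,j] = (1/(n-1)) · Σ_k (x_{k,i} - mean_i) · (x_{k,j} - mean_j), with n-1 = 3:
  s[U,U] = ((1.5)·(1.5) + (-0.5)·(-0.5) + (1.5)·(1.5) + (-2.5)·(-2.5)) / 3 = 11/3 = 3.6667
  s[U,V] = ((1.5)·(1.5) + (-0.5)·(-2.5) + (1.5)·(3.5) + (-2.5)·(-2.5)) / 3 = 15/3 = 5
  s[V,V] = ((1.5)·(1.5) + (-2.5)·(-2.5) + (3.5)·(3.5) + (-2.5)·(-2.5)) / 3 = 27/3 = 9
  Sample standard deviations s_i = √(s[i,i]):
  s(U) = √(3.6667) = 1.9149
  s(V) = √(9) = 3

Step 3 — r_{ij} = s_{ij} / (s_i · s_j):
  r[U,U] = 1 (diagonal).
  r[U,V] = 5 / (1.9149 · 3) = 5 / 5.7446 = 0.8704
  r[V,V] = 1 (diagonal).

R is symmetric with unit diagonal. Assembling:

R = [[1, 0.8704],
 [0.8704, 1]]


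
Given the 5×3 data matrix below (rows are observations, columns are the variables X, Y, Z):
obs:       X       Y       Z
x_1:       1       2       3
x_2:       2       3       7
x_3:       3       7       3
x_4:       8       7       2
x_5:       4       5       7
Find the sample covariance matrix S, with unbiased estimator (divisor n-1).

Step 1 — column means:
  mean(X) = (1 + 2 + 3 + 8 + 4) / 5 = 18/5 = 3.6
  mean(Y) = (2 + 3 + 7 + 7 + 5) / 5 = 24/5 = 4.8
  mean(Z) = (3 + 7 + 3 + 2 + 7) / 5 = 22/5 = 4.4

Step 2 — sample covariance S[i,j] = (1/(n-1)) · Σ_k (x_{k,i} - mean_i) · (x_{k,j} - mean_j), with n-1 = 4.
  S[X,X] = ((-2.6)·(-2.6) + (-1.6)·(-1.6) + (-0.6)·(-0.6) + (4.4)·(4.4) + (0.4)·(0.4)) / 4 = 29.2/4 = 7.3
  S[X,Y] = ((-2.6)·(-2.8) + (-1.6)·(-1.8) + (-0.6)·(2.2) + (4.4)·(2.2) + (0.4)·(0.2)) / 4 = 18.6/4 = 4.65
  S[X,Z] = ((-2.6)·(-1.4) + (-1.6)·(2.6) + (-0.6)·(-1.4) + (4.4)·(-2.4) + (0.4)·(2.6)) / 4 = -9.2/4 = -2.3
  S[Y,Y] = ((-2.8)·(-2.8) + (-1.8)·(-1.8) + (2.2)·(2.2) + (2.2)·(2.2) + (0.2)·(0.2)) / 4 = 20.8/4 = 5.2
  S[Y,Z] = ((-2.8)·(-1.4) + (-1.8)·(2.6) + (2.2)·(-1.4) + (2.2)·(-2.4) + (0.2)·(2.6)) / 4 = -8.6/4 = -2.15
  S[Z,Z] = ((-1.4)·(-1.4) + (2.6)·(2.6) + (-1.4)·(-1.4) + (-2.4)·(-2.4) + (2.6)·(2.6)) / 4 = 23.2/4 = 5.8

S is symmetric (S[j,i] = S[i,j]). Assembling:

S = [[7.3, 4.65, -2.3],
 [4.65, 5.2, -2.15],
 [-2.3, -2.15, 5.8]]


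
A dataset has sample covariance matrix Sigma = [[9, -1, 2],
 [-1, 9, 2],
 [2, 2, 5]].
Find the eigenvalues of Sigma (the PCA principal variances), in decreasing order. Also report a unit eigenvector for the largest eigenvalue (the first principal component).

Step 1 — characteristic polynomial p(λ) = det(λI - Sigma) = λ³ - tr·λ² + c_1·λ - det, where tr = trace, c_1 = sum of the principal 2×2 minors, det = det(Sigma):
  tr = 9 + 9 + 5 = 23,
  c_1 = (9·9 - (-1)²) + (9·5 - (2)²) + (9·5 - (2)²) = 80 + 41 + 41 = 162,
  det = 9·(9·5 - (2)²) - (-1)·((-1)·5 - (2)·(2)) + (2)·((-1)·(2) - 9·(2)) = 9·(41) - (-1)·(-9) + (2)·(-20) = 320.
  So p(λ) = λ³ - 23λ² + 162λ - 320.
Step 2 — look for an integer root (rational root theorem: any rational root is an integer divisor of 320). Testing λ = 10:
  p(10) = 1000 - 2300 + 1620 - 320 = 0  ✓
  Dividing out (λ - 10): p(λ) = (λ - 10)(λ² - 13λ + 32).
Step 3 — remaining eigenvalues from the quadratic λ² - 13λ + 32 = 0:
  Δ = 13² - 4·32 = 169 - 128 = 41,  λ = (13 ± √41)/2 = (13 ± 6.4031)/2 ≈ 9.7016 or 3.2984.
  Sorted: λ_1 = 10,  λ_2 = 9.7016,  λ_3 = 3.2984  (check: sum = 23 = tr ✓).

Step 4 — unit eigenvector for λ_1 = 10: v spans the null space of (Sigma - λ_1 I), whose rows are
  r_1 = (-1, -1, 2),  r_2 = (-1, -1, 2),  r_3 = (2, 2, -5).
  v is orthogonal to every row, so take v ∝ r_1 × r_3 = ((-1)·(-5) - (2)·(2), (2)·(2) - (-1)·(-5), (-1)·(2) - (-1)·(2)) = (1, -1, 0).
  Let u = (1, -1, 0).
  ||u|| = √((1)² + (-1)² + (0)²) = √(2) ≈ 1.4142,  v_1 = u/||u|| ≈ (0.7071, -0.7071, 0) (||v_1|| = 1).

λ_1 = 10,  λ_2 = 9.7016,  λ_3 = 3.2984;  v_1 ≈ (0.7071, -0.7071, 0)


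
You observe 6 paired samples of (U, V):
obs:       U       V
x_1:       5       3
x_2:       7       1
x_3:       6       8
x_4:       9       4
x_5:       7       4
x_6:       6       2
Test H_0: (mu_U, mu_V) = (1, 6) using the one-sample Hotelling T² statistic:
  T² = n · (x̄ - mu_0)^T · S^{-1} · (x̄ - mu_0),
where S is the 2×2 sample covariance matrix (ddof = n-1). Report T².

Step 1 — sample mean vector:
  mean(U) = (5 + 7 + 6 + 9 + 7 + 6) / 6 = 40/6 = 6.6667
  mean(V) = (3 + 1 + 8 + 4 + 4 + 2) / 6 = 22/6 = 3.6667
  x̄ = (6.6667, 3.6667),  deviation x̄ - mu_0 = (6.6667, 3.6667) - (1, 6) = (5.6667, -2.3333).

Step 2 — sample covariance matrix, S[i,j] = (1/(n-1)) · Σ_k (x_{k,i} - mean_i) · (x_{k,j} - mean_j), divisor n-1 = 5:
  S[U,U] = ((-1.6667)·(-1.6667) + (0.3333)·(0.3333) + (-0.6667)·(-0.6667) + (2.3333)·(2.3333) + (0.3333)·(0.3333) + (-0.6667)·(-0.6667)) / 5 = 9.3333/5 = 1.8667
  S[U,V] = ((-1.6667)·(-0.6667) + (0.3333)·(-2.6667) + (-0.6667)·(4.3333) + (2.3333)·(0.3333) + (0.3333)·(0.3333) + (-0.6667)·(-1.6667)) / 5 = -0.6667/5 = -0.1333
  S[V,V] = ((-0.6667)·(-0.6667) + (-2.6667)·(-2.6667) + (4.3333)·(4.3333) + (0.3333)·(0.3333) + (0.3333)·(0.3333) + (-1.6667)·(-1.6667)) / 5 = 29.3333/5 = 5.8667
  S = [[1.8667, -0.1333],
 [-0.1333, 5.8667]].

Step 3 — invert S. det(S) = 1.8667·5.8667 - (-0.1333)² = 10.9333.
  S^{-1} = (1/det) · [[d, -b], [-b, a]] = [[0.5366, 0.0122],
 [0.0122, 0.1707]].

Step 4 — quadratic form (x̄ - mu_0)^T · S^{-1} · (x̄ - mu_0):
  S^{-1} · (x̄ - mu_0) = (3.0122, -0.3293),
  (x̄ - mu_0)^T · [...] = (5.6667)·(3.0122) + (-2.3333)·(-0.3293) = 17.8374.

Step 5 — scale by n: T² = 6 · 17.8374 = 107.0244.

T² ≈ 107.0244


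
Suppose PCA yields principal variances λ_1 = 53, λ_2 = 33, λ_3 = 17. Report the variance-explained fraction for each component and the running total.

Step 1 — total variance = trace(Sigma) = Σ λ_i = 53 + 33 + 17 = 103.

Step 2 — fraction explained by component i = λ_i / Σ λ:
  PC1: 53/103 = 0.5146
  PC2: 33/103 = 0.3204
  PC3: 17/103 = 0.165

Step 3 — cumulative fraction after k components = (λ_1 + ... + λ_k) / Σ λ:
  k = 1: 53/103 = 0.5146
  k = 2: (53 + 33)/103 = 86/103 = 0.835
  k = 3: (53 + 33 + 17)/103 = 103/103 = 1

Summary (fraction, with percent):

explained: PC1 0.5146 (51.46%), PC2 0.3204 (32.04%), PC3 0.165 (16.5%);  cumulative: 0.5146, 0.835, 1


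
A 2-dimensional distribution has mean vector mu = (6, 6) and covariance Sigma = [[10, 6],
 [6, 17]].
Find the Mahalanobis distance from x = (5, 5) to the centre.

Step 1 — centre the observation: (x - mu) = (-1, -1).

Step 2 — invert Sigma. det(Sigma) = 10·17 - (6)² = 134.
  Sigma^{-1} = (1/det) · [[d, -b], [-b, a]] = [[0.1269, -0.0448],
 [-0.0448, 0.0746]].

Step 3 — form the quadratic (x - mu)^T · Sigma^{-1} · (x - mu):
  Sigma^{-1} · (x - mu) = (-0.0821, -0.0299).
  (x - mu)^T · [Sigma^{-1} · (x - mu)] = (-1)·(-0.0821) + (-1)·(-0.0299) = 0.1119.

Step 4 — take square root: d = √(0.1119) ≈ 0.3346.

d(x, mu) = √(0.1119) ≈ 0.3346


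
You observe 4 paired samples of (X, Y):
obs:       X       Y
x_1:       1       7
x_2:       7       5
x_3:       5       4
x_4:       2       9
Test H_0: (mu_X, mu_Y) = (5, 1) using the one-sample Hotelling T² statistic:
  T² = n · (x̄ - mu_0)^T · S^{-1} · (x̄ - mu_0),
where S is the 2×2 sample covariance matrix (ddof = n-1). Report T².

Step 1 — sample mean vector:
  mean(X) = (1 + 7 + 5 + 2) / 4 = 15/4 = 3.75
  mean(Y) = (7 + 5 + 4 + 9) / 4 = 25/4 = 6.25
  x̄ = (3.75, 6.25),  deviation x̄ - mu_0 = (3.75, 6.25) - (5, 1) = (-1.25, 5.25).

Step 2 — sample covariance matrix, S[i,j] = (1/(n-1)) · Σ_k (x_{k,i} - mean_i) · (x_{k,j} - mean_j), divisor n-1 = 3:
  S[X,X] = ((-2.75)·(-2.75) + (3.25)·(3.25) + (1.25)·(1.25) + (-1.75)·(-1.75)) / 3 = 22.75/3 = 7.5833
  S[X,Y] = ((-2.75)·(0.75) + (3.25)·(-1.25) + (1.25)·(-2.25) + (-1.75)·(2.75)) / 3 = -13.75/3 = -4.5833
  S[Y,Y] = ((0.75)·(0.75) + (-1.25)·(-1.25) + (-2.25)·(-2.25) + (2.75)·(2.75)) / 3 = 14.75/3 = 4.9167
  S = [[7.5833, -4.5833],
 [-4.5833, 4.9167]].

Step 3 — invert S. det(S) = 7.5833·4.9167 - (-4.5833)² = 16.2778.
  S^{-1} = (1/det) · [[d, -b], [-b, a]] = [[0.302, 0.2816],
 [0.2816, 0.4659]].

Step 4 — quadratic form (x̄ - mu_0)^T · S^{-1} · (x̄ - mu_0):
  S^{-1} · (x̄ - mu_0) = (1.1007, 2.0939),
  (x̄ - mu_0)^T · [...] = (-1.25)·(1.1007) + (5.25)·(2.0939) = 9.6169.

Step 5 — scale by n: T² = 4 · 9.6169 = 38.4676.

T² ≈ 38.4676


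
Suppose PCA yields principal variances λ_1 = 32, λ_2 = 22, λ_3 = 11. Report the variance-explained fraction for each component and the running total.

Step 1 — total variance = trace(Sigma) = Σ λ_i = 32 + 22 + 11 = 65.

Step 2 — fraction explained by component i = λ_i / Σ λ:
  PC1: 32/65 = 0.4923
  PC2: 22/65 = 0.3385
  PC3: 11/65 = 0.1692

Step 3 — cumulative fraction after k components = (λ_1 + ... + λ_k) / Σ λ:
  k = 1: 32/65 = 0.4923
  k = 2: (32 + 22)/65 = 54/65 = 0.8308
  k = 3: (32 + 22 + 11)/65 = 65/65 = 1

Summary (fraction, with percent):

explained: PC1 0.4923 (49.23%), PC2 0.3385 (33.85%), PC3 0.1692 (16.92%);  cumulative: 0.4923, 0.8308, 1


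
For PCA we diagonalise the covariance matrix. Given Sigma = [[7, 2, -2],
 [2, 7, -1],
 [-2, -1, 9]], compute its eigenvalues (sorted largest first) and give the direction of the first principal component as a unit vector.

Step 1 — characteristic polynomial p(λ) = det(λI - Sigma) = λ³ - tr·λ² + c_1·λ - det, where tr = trace, c_1 = sum of the principal 2×2 minors, det = det(Sigma):
  tr = 7 + 7 + 9 = 23,
  c_1 = (7·7 - (2)²) + (7·9 - (-2)²) + (7·9 - (-1)²) = 45 + 59 + 62 = 166,
  det = 7·(7·9 - (-1)²) - (2)·((2)·9 - (-1)·(-2)) + (-2)·((2)·(-1) - 7·(-2)) = 7·(62) - (2)·(16) + (-2)·(12) = 378.
  So p(λ) = λ³ - 23λ² + 166λ - 378.
Step 2 — look for an integer root (rational root theorem: any rational root is an integer divisor of 378). Testing λ = 7:
  p(7) = 343 - 1127 + 1162 - 378 = 0  ✓
  Dividing out (λ - 7): p(λ) = (λ - 7)(λ² - 16λ + 54).
Step 3 — remaining eigenvalues from the quadratic λ² - 16λ + 54 = 0:
  Δ = 16² - 4·54 = 256 - 216 = 40,  λ = (16 ± √40)/2 = (16 ± 6.3246)/2 ≈ 11.1623 or 4.8377.
  Sorted: λ_1 = 11.1623,  λ_2 = 7,  λ_3 = 4.8377  (check: sum = 23 = tr ✓).

Step 4 — unit eigenvector for λ_1 ≈ 11.1623: v spans the null space of (Sigma - λ_1 I), whose rows are
  r_1 = (-4.1623, 2, -2),  r_2 = (2, -4.1623, -1),  r_3 = (-2, -1, -2.1623).
  v is orthogonal to every row, so take v ∝ r_1 × r_2 = ((2)·(-1) - (-2)·(-4.1623), (-2)·(2) - (-4.1623)·(-1), (-4.1623)·(-4.1623) - (2)·(2)) ≈ (-10.3246, -8.1623, 13.3246).
  Rescale (multiply by -1 so the first nonzero entry is positive): u = (10.3246, 8.1623, -13.3246).
  ||u|| = √((10.3246)² + (8.1623)² + (-13.3246)²) = √(350.763) ≈ 18.7287,  v_1 = u/||u|| ≈ (0.5513, 0.4358, -0.7115) (||v_1|| = 1).

λ_1 = 11.1623,  λ_2 = 7,  λ_3 = 4.8377;  v_1 ≈ (0.5513, 0.4358, -0.7115)


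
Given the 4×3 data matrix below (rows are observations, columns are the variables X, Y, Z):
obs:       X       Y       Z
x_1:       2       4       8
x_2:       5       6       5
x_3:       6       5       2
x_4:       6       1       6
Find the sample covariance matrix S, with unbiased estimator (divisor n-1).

Step 1 — column means:
  mean(X) = (2 + 5 + 6 + 6) / 4 = 19/4 = 4.75
  mean(Y) = (4 + 6 + 5 + 1) / 4 = 16/4 = 4
  mean(Z) = (8 + 5 + 2 + 6) / 4 = 21/4 = 5.25

Step 2 — sample covariance S[i,j] = (1/(n-1)) · Σ_k (x_{k,i} - mean_i) · (x_{k,j} - mean_j), with n-1 = 3.
  S[X,X] = ((-2.75)·(-2.75) + (0.25)·(0.25) + (1.25)·(1.25) + (1.25)·(1.25)) / 3 = 10.75/3 = 3.5833
  S[X,Y] = ((-2.75)·(0) + (0.25)·(2) + (1.25)·(1) + (1.25)·(-3)) / 3 = -2/3 = -0.6667
  S[X,Z] = ((-2.75)·(2.75) + (0.25)·(-0.25) + (1.25)·(-3.25) + (1.25)·(0.75)) / 3 = -10.75/3 = -3.5833
  S[Y,Y] = ((0)·(0) + (2)·(2) + (1)·(1) + (-3)·(-3)) / 3 = 14/3 = 4.6667
  S[Y,Z] = ((0)·(2.75) + (2)·(-0.25) + (1)·(-3.25) + (-3)·(0.75)) / 3 = -6/3 = -2
  S[Z,Z] = ((2.75)·(2.75) + (-0.25)·(-0.25) + (-3.25)·(-3.25) + (0.75)·(0.75)) / 3 = 18.75/3 = 6.25

S is symmetric (S[j,i] = S[i,j]). Assembling:

S = [[3.5833, -0.6667, -3.5833],
 [-0.6667, 4.6667, -2],
 [-3.5833, -2, 6.25]]


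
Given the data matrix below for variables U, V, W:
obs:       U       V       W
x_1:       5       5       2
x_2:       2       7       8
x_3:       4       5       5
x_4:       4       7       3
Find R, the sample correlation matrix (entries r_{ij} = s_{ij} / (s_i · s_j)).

Step 1 — column means:
  mean(U) = (5 + 2 + 4 + 4) / 4 = 15/4 = 3.75
  mean(V) = (5 + 7 + 5 + 7) / 4 = 24/4 = 6
  mean(W) = (2 + 8 + 5 + 3) / 4 = 18/4 = 4.5

Step 2 — sample variances and covariances s[i,j] = (1/(n-1)) · Σ_k (x_{k,i} - mean_i) · (x_{k,j} - mean_j), with n-1 = 3:
  s[U,U] = ((1.25)·(1.25) + (-1.75)·(-1.75) + (0.25)·(0.25) + (0.25)·(0.25)) / 3 = 4.75/3 = 1.5833
  s[U,V] = ((1.25)·(-1) + (-1.75)·(1) + (0.25)·(-1) + (0.25)·(1)) / 3 = -3/3 = -1
  s[U,W] = ((1.25)·(-2.5) + (-1.75)·(3.5) + (0.25)·(0.5) + (0.25)·(-1.5)) / 3 = -9.5/3 = -3.1667
  s[V,V] = ((-1)·(-1) + (1)·(1) + (-1)·(-1) + (1)·(1)) / 3 = 4/3 = 1.3333
  s[V,W] = ((-1)·(-2.5) + (1)·(3.5) + (-1)·(0.5) + (1)·(-1.5)) / 3 = 4/3 = 1.3333
  s[W,W] = ((-2.5)·(-2.5) + (3.5)·(3.5) + (0.5)·(0.5) + (-1.5)·(-1.5)) / 3 = 21/3 = 7
  Sample standard deviations s_i = √(s[i,i]):
  s(U) = √(1.5833) = 1.2583
  s(V) = √(1.3333) = 1.1547
  s(W) = √(7) = 2.6458

Step 3 — r_{ij} = s_{ij} / (s_i · s_j):
  r[U,U] = 1 (diagonal).
  r[U,V] = -1 / (1.2583 · 1.1547) = -1 / 1.453 = -0.6882
  r[U,W] = -3.1667 / (1.2583 · 2.6458) = -3.1667 / 3.3292 = -0.9512
  r[V,V] = 1 (diagonal).
  r[V,W] = 1.3333 / (1.1547 · 2.6458) = 1.3333 / 3.0551 = 0.4364
  r[W,W] = 1 (diagonal).

R is symmetric with unit diagonal. Assembling:

R = [[1, -0.6882, -0.9512],
 [-0.6882, 1, 0.4364],
 [-0.9512, 0.4364, 1]]


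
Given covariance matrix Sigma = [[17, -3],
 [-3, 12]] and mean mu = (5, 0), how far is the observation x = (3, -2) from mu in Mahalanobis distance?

Step 1 — centre the observation: (x - mu) = (-2, -2).

Step 2 — invert Sigma. det(Sigma) = 17·12 - (-3)² = 195.
  Sigma^{-1} = (1/det) · [[d, -b], [-b, a]] = [[0.0615, 0.0154],
 [0.0154, 0.0872]].

Step 3 — form the quadratic (x - mu)^T · Sigma^{-1} · (x - mu):
  Sigma^{-1} · (x - mu) = (-0.1538, -0.2051).
  (x - mu)^T · [Sigma^{-1} · (x - mu)] = (-2)·(-0.1538) + (-2)·(-0.2051) = 0.7179.

Step 4 — take square root: d = √(0.7179) ≈ 0.8473.

d(x, mu) = √(0.7179) ≈ 0.8473


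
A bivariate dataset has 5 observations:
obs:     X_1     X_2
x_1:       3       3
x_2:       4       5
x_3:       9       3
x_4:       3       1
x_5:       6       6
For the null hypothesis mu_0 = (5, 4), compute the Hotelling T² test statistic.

Step 1 — sample mean vector:
  mean(X_1) = (3 + 4 + 9 + 3 + 6) / 5 = 25/5 = 5
  mean(X_2) = (3 + 5 + 3 + 1 + 6) / 5 = 18/5 = 3.6
  x̄ = (5, 3.6),  deviation x̄ - mu_0 = (5, 3.6) - (5, 4) = (0, -0.4).

Step 2 — sample covariance matrix, S[i,j] = (1/(n-1)) · Σ_k (x_{k,i} - mean_i) · (x_{k,j} - mean_j), divisor n-1 = 4:
  S[X_1,X_1] = ((-2)·(-2) + (-1)·(-1) + (4)·(4) + (-2)·(-2) + (1)·(1)) / 4 = 26/4 = 6.5
  S[X_1,X_2] = ((-2)·(-0.6) + (-1)·(1.4) + (4)·(-0.6) + (-2)·(-2.6) + (1)·(2.4)) / 4 = 5/4 = 1.25
  S[X_2,X_2] = ((-0.6)·(-0.6) + (1.4)·(1.4) + (-0.6)·(-0.6) + (-2.6)·(-2.6) + (2.4)·(2.4)) / 4 = 15.2/4 = 3.8
  S = [[6.5, 1.25],
 [1.25, 3.8]].

Step 3 — invert S. det(S) = 6.5·3.8 - (1.25)² = 23.1375.
  S^{-1} = (1/det) · [[d, -b], [-b, a]] = [[0.1642, -0.054],
 [-0.054, 0.2809]].

Step 4 — quadratic form (x̄ - mu_0)^T · S^{-1} · (x̄ - mu_0):
  S^{-1} · (x̄ - mu_0) = (0.0216, -0.1124),
  (x̄ - mu_0)^T · [...] = (0)·(0.0216) + (-0.4)·(-0.1124) = 0.0449.

Step 5 — scale by n: T² = 5 · 0.0449 = 0.2247.

T² ≈ 0.2247


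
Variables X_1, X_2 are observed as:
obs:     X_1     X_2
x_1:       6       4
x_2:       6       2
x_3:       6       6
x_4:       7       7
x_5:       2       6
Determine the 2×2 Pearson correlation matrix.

Step 1 — column means:
  mean(X_1) = (6 + 6 + 6 + 7 + 2) / 5 = 27/5 = 5.4
  mean(X_2) = (4 + 2 + 6 + 7 + 6) / 5 = 25/5 = 5

Step 2 — sample variances and covariances s[i,j] = (1/(n-1)) · Σ_k (x_{k,i} - mean_i) · (x_{k,j} - mean_j), with n-1 = 4:
  s[X_1,X_1] = ((0.6)·(0.6) + (0.6)·(0.6) + (0.6)·(0.6) + (1.6)·(1.6) + (-3.4)·(-3.4)) / 4 = 15.2/4 = 3.8
  s[X_1,X_2] = ((0.6)·(-1) + (0.6)·(-3) + (0.6)·(1) + (1.6)·(2) + (-3.4)·(1)) / 4 = -2/4 = -0.5
  s[X_2,X_2] = ((-1)·(-1) + (-3)·(-3) + (1)·(1) + (2)·(2) + (1)·(1)) / 4 = 16/4 = 4
  Sample standard deviations s_i = √(s[i,i]):
  s(X_1) = √(3.8) = 1.9494
  s(X_2) = √(4) = 2

Step 3 — r_{ij} = s_{ij} / (s_i · s_j):
  r[X_1,X_1] = 1 (diagonal).
  r[X_1,X_2] = -0.5 / (1.9494 · 2) = -0.5 / 3.8987 = -0.1282
  r[X_2,X_2] = 1 (diagonal).

R is symmetric with unit diagonal. Assembling:

R = [[1, -0.1282],
 [-0.1282, 1]]


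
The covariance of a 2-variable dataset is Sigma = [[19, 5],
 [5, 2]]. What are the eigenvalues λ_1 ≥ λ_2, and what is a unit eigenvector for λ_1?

Step 1 — characteristic polynomial of 2×2 Sigma:
  det(Sigma - λI) = λ² - trace · λ + det = 0.
  trace = 19 + 2 = 21, det = 19·2 - (5)² = 13.
Step 2 — discriminant:
  Δ = trace² - 4·det = 441 - 52 = 389.
Step 3 — eigenvalues:
  λ = (trace ± √Δ)/2 = (21 ± 19.7231)/2,
  λ_1 = 20.3615,  λ_2 = 0.6385.

Step 4 — unit eigenvector for λ_1: solve (Sigma - λ_1 I)v = 0. First row:
  (19 - 20.3615)·v_x + (5)·v_y = 0, i.e. (-1.3615)·v_x + (5)·v_y = 0,
  so v ∝ (b, λ_1 - a) = (5, 1.3615) = u.
  ||u|| = √((5)² + (1.3615)²) = √(26.8538) ≈ 5.1821,
  v_1 = u/||u|| ≈ (0.9649, 0.2627) (||v_1|| = 1).

λ_1 = 20.3615,  λ_2 = 0.6385;  v_1 ≈ (0.9649, 0.2627)


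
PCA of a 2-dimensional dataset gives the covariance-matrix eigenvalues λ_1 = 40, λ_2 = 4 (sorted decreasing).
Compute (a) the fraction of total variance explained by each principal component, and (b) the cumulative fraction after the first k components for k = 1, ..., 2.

Step 1 — total variance = trace(Sigma) = Σ λ_i = 40 + 4 = 44.

Step 2 — fraction explained by component i = λ_i / Σ λ:
  PC1: 40/44 = 0.9091
  PC2: 4/44 = 0.0909

Step 3 — cumulative fraction after k components = (λ_1 + ... + λ_k) / Σ λ:
  k = 1: 40/44 = 0.9091
  k = 2: (40 + 4)/44 = 44/44 = 1

Summary (fraction, with percent):

explained: PC1 0.9091 (90.91%), PC2 0.0909 (9.09%);  cumulative: 0.9091, 1


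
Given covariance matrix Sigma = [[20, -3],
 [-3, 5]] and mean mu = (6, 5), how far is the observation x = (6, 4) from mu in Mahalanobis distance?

Step 1 — centre the observation: (x - mu) = (0, -1).

Step 2 — invert Sigma. det(Sigma) = 20·5 - (-3)² = 91.
  Sigma^{-1} = (1/det) · [[d, -b], [-b, a]] = [[0.0549, 0.033],
 [0.033, 0.2198]].

Step 3 — form the quadratic (x - mu)^T · Sigma^{-1} · (x - mu):
  Sigma^{-1} · (x - mu) = (-0.033, -0.2198).
  (x - mu)^T · [Sigma^{-1} · (x - mu)] = (0)·(-0.033) + (-1)·(-0.2198) = 0.2198.

Step 4 — take square root: d = √(0.2198) ≈ 0.4688.

d(x, mu) = √(0.2198) ≈ 0.4688


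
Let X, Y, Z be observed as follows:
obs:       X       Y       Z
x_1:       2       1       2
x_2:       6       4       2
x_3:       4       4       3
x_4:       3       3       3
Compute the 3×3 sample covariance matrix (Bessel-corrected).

Step 1 — column means:
  mean(X) = (2 + 6 + 4 + 3) / 4 = 15/4 = 3.75
  mean(Y) = (1 + 4 + 4 + 3) / 4 = 12/4 = 3
  mean(Z) = (2 + 2 + 3 + 3) / 4 = 10/4 = 2.5

Step 2 — sample covariance S[i,j] = (1/(n-1)) · Σ_k (x_{k,i} - mean_i) · (x_{k,j} - mean_j), with n-1 = 3.
  S[X,X] = ((-1.75)·(-1.75) + (2.25)·(2.25) + (0.25)·(0.25) + (-0.75)·(-0.75)) / 3 = 8.75/3 = 2.9167
  S[X,Y] = ((-1.75)·(-2) + (2.25)·(1) + (0.25)·(1) + (-0.75)·(0)) / 3 = 6/3 = 2
  S[X,Z] = ((-1.75)·(-0.5) + (2.25)·(-0.5) + (0.25)·(0.5) + (-0.75)·(0.5)) / 3 = -0.5/3 = -0.1667
  S[Y,Y] = ((-2)·(-2) + (1)·(1) + (1)·(1) + (0)·(0)) / 3 = 6/3 = 2
  S[Y,Z] = ((-2)·(-0.5) + (1)·(-0.5) + (1)·(0.5) + (0)·(0.5)) / 3 = 1/3 = 0.3333
  S[Z,Z] = ((-0.5)·(-0.5) + (-0.5)·(-0.5) + (0.5)·(0.5) + (0.5)·(0.5)) / 3 = 1/3 = 0.3333

S is symmetric (S[j,i] = S[i,j]). Assembling:

S = [[2.9167, 2, -0.1667],
 [2, 2, 0.3333],
 [-0.1667, 0.3333, 0.3333]]


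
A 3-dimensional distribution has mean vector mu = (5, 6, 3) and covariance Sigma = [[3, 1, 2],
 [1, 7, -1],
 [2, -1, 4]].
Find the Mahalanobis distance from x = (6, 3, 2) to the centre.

Step 1 — centre the observation: (x - mu) = (1, -3, -1).

Step 2 — invert Sigma (cofactor / det for 3×3, or solve directly):
  Sigma^{-1} = [[0.6, -0.1333, -0.3333],
 [-0.1333, 0.1778, 0.1111],
 [-0.3333, 0.1111, 0.4444]].

Step 3 — form the quadratic (x - mu)^T · Sigma^{-1} · (x - mu):
  Sigma^{-1} · (x - mu) = (1.3333, -0.7778, -1.1111).
  (x - mu)^T · [Sigma^{-1} · (x - mu)] = (1)·(1.3333) + (-3)·(-0.7778) + (-1)·(-1.1111) = 4.7778.

Step 4 — take square root: d = √(4.7778) ≈ 2.1858.

d(x, mu) = √(4.7778) ≈ 2.1858


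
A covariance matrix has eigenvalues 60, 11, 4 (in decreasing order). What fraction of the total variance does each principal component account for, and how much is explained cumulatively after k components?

Step 1 — total variance = trace(Sigma) = Σ λ_i = 60 + 11 + 4 = 75.

Step 2 — fraction explained by component i = λ_i / Σ λ:
  PC1: 60/75 = 0.8
  PC2: 11/75 = 0.1467
  PC3: 4/75 = 0.0533

Step 3 — cumulative fraction after k components = (λ_1 + ... + λ_k) / Σ λ:
  k = 1: 60/75 = 0.8
  k = 2: (60 + 11)/75 = 71/75 = 0.9467
  k = 3: (60 + 11 + 4)/75 = 75/75 = 1

Summary (fraction, with percent):

explained: PC1 0.8 (80%), PC2 0.1467 (14.67%), PC3 0.0533 (5.33%);  cumulative: 0.8, 0.9467, 1


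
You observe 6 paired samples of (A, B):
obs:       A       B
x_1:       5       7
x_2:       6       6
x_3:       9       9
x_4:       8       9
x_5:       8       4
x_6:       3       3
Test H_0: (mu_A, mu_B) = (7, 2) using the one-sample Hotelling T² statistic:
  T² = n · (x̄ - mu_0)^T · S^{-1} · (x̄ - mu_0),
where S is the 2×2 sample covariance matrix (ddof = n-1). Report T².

Step 1 — sample mean vector:
  mean(A) = (5 + 6 + 9 + 8 + 8 + 3) / 6 = 39/6 = 6.5
  mean(B) = (7 + 6 + 9 + 9 + 4 + 3) / 6 = 38/6 = 6.3333
  x̄ = (6.5, 6.3333),  deviation x̄ - mu_0 = (6.5, 6.3333) - (7, 2) = (-0.5, 4.3333).

Step 2 — sample covariance matrix, S[i,j] = (1/(n-1)) · Σ_k (x_{k,i} - mean_i) · (x_{k,j} - mean_j), divisor n-1 = 5:
  S[A,A] = ((-1.5)·(-1.5) + (-0.5)·(-0.5) + (2.5)·(2.5) + (1.5)·(1.5) + (1.5)·(1.5) + (-3.5)·(-3.5)) / 5 = 25.5/5 = 5.1
  S[A,B] = ((-1.5)·(0.6667) + (-0.5)·(-0.3333) + (2.5)·(2.6667) + (1.5)·(2.6667) + (1.5)·(-2.3333) + (-3.5)·(-3.3333)) / 5 = 18/5 = 3.6
  S[B,B] = ((0.6667)·(0.6667) + (-0.3333)·(-0.3333) + (2.6667)·(2.6667) + (2.6667)·(2.6667) + (-2.3333)·(-2.3333) + (-3.3333)·(-3.3333)) / 5 = 31.3333/5 = 6.2667
  S = [[5.1, 3.6],
 [3.6, 6.2667]].

Step 3 — invert S. det(S) = 5.1·6.2667 - (3.6)² = 19.
  S^{-1} = (1/det) · [[d, -b], [-b, a]] = [[0.3298, -0.1895],
 [-0.1895, 0.2684]].

Step 4 — quadratic form (x̄ - mu_0)^T · S^{-1} · (x̄ - mu_0):
  S^{-1} · (x̄ - mu_0) = (-0.986, 1.2579),
  (x̄ - mu_0)^T · [...] = (-0.5)·(-0.986) + (4.3333)·(1.2579) = 5.9439.

Step 5 — scale by n: T² = 6 · 5.9439 = 35.6632.

T² ≈ 35.6632


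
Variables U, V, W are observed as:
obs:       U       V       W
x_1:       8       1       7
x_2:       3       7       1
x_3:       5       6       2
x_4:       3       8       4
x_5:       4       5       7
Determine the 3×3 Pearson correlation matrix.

Step 1 — column means:
  mean(U) = (8 + 3 + 5 + 3 + 4) / 5 = 23/5 = 4.6
  mean(V) = (1 + 7 + 6 + 8 + 5) / 5 = 27/5 = 5.4
  mean(W) = (7 + 1 + 2 + 4 + 7) / 5 = 21/5 = 4.2

Step 2 — sample variances and covariances s[i,j] = (1/(n-1)) · Σ_k (x_{k,i} - mean_i) · (x_{k,j} - mean_j), with n-1 = 4:
  s[U,U] = ((3.4)·(3.4) + (-1.6)·(-1.6) + (0.4)·(0.4) + (-1.6)·(-1.6) + (-0.6)·(-0.6)) / 4 = 17.2/4 = 4.3
  s[U,V] = ((3.4)·(-4.4) + (-1.6)·(1.6) + (0.4)·(0.6) + (-1.6)·(2.6) + (-0.6)·(-0.4)) / 4 = -21.2/4 = -5.3
  s[U,W] = ((3.4)·(2.8) + (-1.6)·(-3.2) + (0.4)·(-2.2) + (-1.6)·(-0.2) + (-0.6)·(2.8)) / 4 = 12.4/4 = 3.1
  s[V,V] = ((-4.4)·(-4.4) + (1.6)·(1.6) + (0.6)·(0.6) + (2.6)·(2.6) + (-0.4)·(-0.4)) / 4 = 29.2/4 = 7.3
  s[V,W] = ((-4.4)·(2.8) + (1.6)·(-3.2) + (0.6)·(-2.2) + (2.6)·(-0.2) + (-0.4)·(2.8)) / 4 = -20.4/4 = -5.1
  s[W,W] = ((2.8)·(2.8) + (-3.2)·(-3.2) + (-2.2)·(-2.2) + (-0.2)·(-0.2) + (2.8)·(2.8)) / 4 = 30.8/4 = 7.7
  Sample standard deviations s_i = √(s[i,i]):
  s(U) = √(4.3) = 2.0736
  s(V) = √(7.3) = 2.7019
  s(W) = √(7.7) = 2.7749

Step 3 — r_{ij} = s_{ij} / (s_i · s_j):
  r[U,U] = 1 (diagonal).
  r[U,V] = -5.3 / (2.0736 · 2.7019) = -5.3 / 5.6027 = -0.946
  r[U,W] = 3.1 / (2.0736 · 2.7749) = 3.1 / 5.7541 = 0.5387
  r[V,V] = 1 (diagonal).
  r[V,W] = -5.1 / (2.7019 · 2.7749) = -5.1 / 7.4973 = -0.6802
  r[W,W] = 1 (diagonal).

R is symmetric with unit diagonal. Assembling:

R = [[1, -0.946, 0.5387],
 [-0.946, 1, -0.6802],
 [0.5387, -0.6802, 1]]


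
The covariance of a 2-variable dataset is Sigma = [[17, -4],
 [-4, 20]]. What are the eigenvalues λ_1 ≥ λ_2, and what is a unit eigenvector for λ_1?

Step 1 — characteristic polynomial of 2×2 Sigma:
  det(Sigma - λI) = λ² - trace · λ + det = 0.
  trace = 17 + 20 = 37, det = 17·20 - (-4)² = 324.
Step 2 — discriminant:
  Δ = trace² - 4·det = 1369 - 1296 = 73.
Step 3 — eigenvalues:
  λ = (trace ± √Δ)/2 = (37 ± 8.544)/2,
  λ_1 = 22.772,  λ_2 = 14.228.

Step 4 — unit eigenvector for λ_1: solve (Sigma - λ_1 I)v = 0. First row:
  (17 - 22.772)·v_x + (-4)·v_y = 0, i.e. (-5.772)·v_x + (-4)·v_y = 0,
  so v ∝ (b, λ_1 - a) = (-4, 5.772); multiply by -1 so the first entry is positive: u = (4, -5.772).
  ||u|| = √((4)² + (-5.772)²) = √(49.316) ≈ 7.0225,
  v_1 = u/||u|| ≈ (0.5696, -0.8219) (||v_1|| = 1).

λ_1 = 22.772,  λ_2 = 14.228;  v_1 ≈ (0.5696, -0.8219)


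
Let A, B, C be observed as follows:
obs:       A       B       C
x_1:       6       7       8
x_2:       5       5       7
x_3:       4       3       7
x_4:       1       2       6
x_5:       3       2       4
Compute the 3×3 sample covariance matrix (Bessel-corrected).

Step 1 — column means:
  mean(A) = (6 + 5 + 4 + 1 + 3) / 5 = 19/5 = 3.8
  mean(B) = (7 + 5 + 3 + 2 + 2) / 5 = 19/5 = 3.8
  mean(C) = (8 + 7 + 7 + 6 + 4) / 5 = 32/5 = 6.4

Step 2 — sample covariance S[i,j] = (1/(n-1)) · Σ_k (x_{k,i} - mean_i) · (x_{k,j} - mean_j), with n-1 = 4.
  S[A,A] = ((2.2)·(2.2) + (1.2)·(1.2) + (0.2)·(0.2) + (-2.8)·(-2.8) + (-0.8)·(-0.8)) / 4 = 14.8/4 = 3.7
  S[A,B] = ((2.2)·(3.2) + (1.2)·(1.2) + (0.2)·(-0.8) + (-2.8)·(-1.8) + (-0.8)·(-1.8)) / 4 = 14.8/4 = 3.7
  S[A,C] = ((2.2)·(1.6) + (1.2)·(0.6) + (0.2)·(0.6) + (-2.8)·(-0.4) + (-0.8)·(-2.4)) / 4 = 7.4/4 = 1.85
  S[B,B] = ((3.2)·(3.2) + (1.2)·(1.2) + (-0.8)·(-0.8) + (-1.8)·(-1.8) + (-1.8)·(-1.8)) / 4 = 18.8/4 = 4.7
  S[B,C] = ((3.2)·(1.6) + (1.2)·(0.6) + (-0.8)·(0.6) + (-1.8)·(-0.4) + (-1.8)·(-2.4)) / 4 = 10.4/4 = 2.6
  S[C,C] = ((1.6)·(1.6) + (0.6)·(0.6) + (0.6)·(0.6) + (-0.4)·(-0.4) + (-2.4)·(-2.4)) / 4 = 9.2/4 = 2.3

S is symmetric (S[j,i] = S[i,j]). Assembling:

S = [[3.7, 3.7, 1.85],
 [3.7, 4.7, 2.6],
 [1.85, 2.6, 2.3]]


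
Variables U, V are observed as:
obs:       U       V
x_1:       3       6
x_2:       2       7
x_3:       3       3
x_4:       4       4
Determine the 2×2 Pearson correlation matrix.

Step 1 — column means:
  mean(U) = (3 + 2 + 3 + 4) / 4 = 12/4 = 3
  mean(V) = (6 + 7 + 3 + 4) / 4 = 20/4 = 5

Step 2 — sample variances and covariances s[i,j] = (1/(n-1)) · Σ_k (x_{k,i} - mean_i) · (x_{k,j} - mean_j), with n-1 = 3:
  s[U,U] = ((0)·(0) + (-1)·(-1) + (0)·(0) + (1)·(1)) / 3 = 2/3 = 0.6667
  s[U,V] = ((0)·(1) + (-1)·(2) + (0)·(-2) + (1)·(-1)) / 3 = -3/3 = -1
  s[V,V] = ((1)·(1) + (2)·(2) + (-2)·(-2) + (-1)·(-1)) / 3 = 10/3 = 3.3333
  Sample standard deviations s_i = √(s[i,i]):
  s(U) = √(0.6667) = 0.8165
  s(V) = √(3.3333) = 1.8257

Step 3 — r_{ij} = s_{ij} / (s_i · s_j):
  r[U,U] = 1 (diagonal).
  r[U,V] = -1 / (0.8165 · 1.8257) = -1 / 1.4907 = -0.6708
  r[V,V] = 1 (diagonal).

R is symmetric with unit diagonal. Assembling:

R = [[1, -0.6708],
 [-0.6708, 1]]
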